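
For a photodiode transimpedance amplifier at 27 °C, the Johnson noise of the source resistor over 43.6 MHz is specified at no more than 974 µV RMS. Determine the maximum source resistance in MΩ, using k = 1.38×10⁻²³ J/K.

T = 27 °C + 273.15 = 300.15 K
Johnson–Nyquist: V_n = √(4kTRB) ⇒ R = V_n² / (4kTB)
4kTB = 4 × 1.38×10⁻²³ × 300.15 × 4.36×10⁷ = 7.22×10⁻¹³
R = (9.74×10⁻⁴)² / 7.22×10⁻¹³ = 1.31×10⁶ Ω = 1.31 MΩ

1.31 MΩ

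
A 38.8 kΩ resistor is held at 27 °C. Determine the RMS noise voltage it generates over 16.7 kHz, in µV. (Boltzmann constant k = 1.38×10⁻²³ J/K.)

3.28 µV

T = 27 °C + 273.15 = 300.15 K
V_n = √(4kTRB)
4kTRB = 4 × 1.38×10⁻²³ × 300.15 × 3.88×10⁴ × 1.67×10⁴ = 1.07×10⁻¹¹ V²
V_n = √(1.07×10⁻¹¹) = 3.28×10⁻⁶ V = 3.28 µV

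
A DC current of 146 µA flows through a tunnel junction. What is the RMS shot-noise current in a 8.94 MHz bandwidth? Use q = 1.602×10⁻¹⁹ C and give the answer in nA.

20.4 nA

I_n = √(2qI·B)
2qI·B = 2 × 1.602×10⁻¹⁹ × 1.46×10⁻⁴ × 8.94×10⁶ = 4.18×10⁻¹⁶ A²
I_n = √(4.18×10⁻¹⁶) = 2.04×10⁻⁸ A = 20.4 nA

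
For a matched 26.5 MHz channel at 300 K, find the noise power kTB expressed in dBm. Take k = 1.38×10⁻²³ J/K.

P_n = kTB = 1.38×10⁻²³ × 300 × 2.65×10⁷ = 1.10×10⁻¹³ W
In dBm: 10 log₁₀(1.10×10⁻¹³ / 10⁻³) = −99.6 dBm

−99.6 dBm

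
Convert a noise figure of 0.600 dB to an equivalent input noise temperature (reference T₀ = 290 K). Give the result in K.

43.0 K

F = 10^(0.600/10) = 1.14815
T_e = (F − 1)·T₀ = (1.14815 − 1) × 290 = 43.0 K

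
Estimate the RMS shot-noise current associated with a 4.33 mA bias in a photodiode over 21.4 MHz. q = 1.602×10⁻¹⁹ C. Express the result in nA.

172 nA

I_n = √(2qI·B)
2qI·B = 2 × 1.602×10⁻¹⁹ × 4.33×10⁻³ × 2.14×10⁷ = 2.97×10⁻¹⁴ A²
I_n = √(2.97×10⁻¹⁴) = 1.72×10⁻⁷ A = 172 nA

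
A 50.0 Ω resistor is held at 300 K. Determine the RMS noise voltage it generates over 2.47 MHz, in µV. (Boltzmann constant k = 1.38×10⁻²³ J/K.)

V_n = √(4kTRB)
4kTRB = 4 × 1.38×10⁻²³ × 300 × 5.00×10¹ × 2.47×10⁶ = 2.05×10⁻¹² V²
V_n = √(2.05×10⁻¹²) = 1.43×10⁻⁶ V = 1.43 µV

1.43 µV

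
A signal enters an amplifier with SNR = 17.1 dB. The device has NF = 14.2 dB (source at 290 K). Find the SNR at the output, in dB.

By definition F = SNR_in/SNR_out, so in dB: SNR_out = SNR_in − NF
SNR_out = 17.1 − 14.2 = 2.9 dB

2.9 dB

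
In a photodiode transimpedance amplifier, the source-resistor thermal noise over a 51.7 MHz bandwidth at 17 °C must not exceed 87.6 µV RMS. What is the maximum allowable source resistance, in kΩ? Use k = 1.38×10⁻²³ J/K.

T = 17 °C + 273.15 = 290.15 K
Johnson–Nyquist: V_n = √(4kTRB) ⇒ R = V_n² / (4kTB)
4kTB = 4 × 1.38×10⁻²³ × 290.15 × 5.17×10⁷ = 8.28×10⁻¹³
R = (8.76×10⁻⁵)² / 8.28×10⁻¹³ = 9.27×10³ Ω = 9.27 kΩ

9.27 kΩ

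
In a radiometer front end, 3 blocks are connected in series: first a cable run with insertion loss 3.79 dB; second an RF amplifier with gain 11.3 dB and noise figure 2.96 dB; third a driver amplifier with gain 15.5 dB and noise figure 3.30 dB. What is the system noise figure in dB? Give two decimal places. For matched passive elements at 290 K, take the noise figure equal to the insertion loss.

6.93 dB

Convert to linear (a loss of L dB is a gain of −L dB): F_i = 10^(NF_i/10), G_i = 10^(G_i,dB/10)
  Stage 1: F_1 = 10^(3.79/10) = 2.393, G_1 = 10^(−3.79/10) = 0.4178
  Stage 2: F_2 = 10^(2.96/10) = 1.977, G_2 = 10^(11.3/10) = 13.49
  Stage 3: F_3 = 10^(3.30/10) = 2.138, G_3 = 10^(15.5/10) = 35.48
Friis cascade:
  F = 2.393 + (1.977 − 1)/0.4178 + (2.138 − 1)/5.636 = 4.933
NF = 10 log₁₀(4.933) = 6.93 dB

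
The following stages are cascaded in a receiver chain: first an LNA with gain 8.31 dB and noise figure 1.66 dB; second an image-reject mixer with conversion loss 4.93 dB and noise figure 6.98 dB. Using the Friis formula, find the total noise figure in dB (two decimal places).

3.13 dB

Convert to linear (a loss of L dB is a gain of −L dB): F_i = 10^(NF_i/10), G_i = 10^(G_i,dB/10)
  Stage 1: F_1 = 10^(1.66/10) = 1.466, G_1 = 10^(8.31/10) = 6.776
  Stage 2: F_2 = 10^(6.98/10) = 4.989, G_2 = 10^(−4.93/10) = 0.3214
Friis cascade:
  F = 1.466 + (4.989 − 1)/6.776 = 2.054
NF = 10 log₁₀(2.054) = 3.13 dB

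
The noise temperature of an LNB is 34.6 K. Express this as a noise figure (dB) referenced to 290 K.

F = 1 + T_e/T₀ = 1 + 34.6/290 = 1.11931
NF = 10 log₁₀(1.11931) = 0.490 dB

0.490 dB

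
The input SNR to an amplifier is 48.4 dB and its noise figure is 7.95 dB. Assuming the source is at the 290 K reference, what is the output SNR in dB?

By definition F = SNR_in/SNR_out, so in dB: SNR_out = SNR_in − NF
SNR_out = 48.4 − 7.95 = 40.45 dB

40.45 dB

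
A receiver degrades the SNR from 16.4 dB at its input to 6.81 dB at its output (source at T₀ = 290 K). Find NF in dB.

9.59 dB

NF (dB) = SNR_in(dB) − SNR_out(dB) when the source is at T₀
NF = 16.4 − 6.81 = 9.59 dB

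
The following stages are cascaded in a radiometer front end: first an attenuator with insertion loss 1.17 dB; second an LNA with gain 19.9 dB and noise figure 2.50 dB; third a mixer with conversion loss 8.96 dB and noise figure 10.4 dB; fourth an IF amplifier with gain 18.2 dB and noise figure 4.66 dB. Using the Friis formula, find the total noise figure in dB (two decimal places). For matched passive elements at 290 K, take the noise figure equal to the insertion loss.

Convert to linear (a loss of L dB is a gain of −L dB): F_i = 10^(NF_i/10), G_i = 10^(G_i,dB/10)
  Stage 1: F_1 = 10^(1.17/10) = 1.309, G_1 = 10^(−1.17/10) = 0.7638
  Stage 2: F_2 = 10^(2.50/10) = 1.778, G_2 = 10^(19.9/10) = 97.72
  Stage 3: F_3 = 10^(10.4/10) = 10.96, G_3 = 10^(−8.96/10) = 0.1271
  Stage 4: F_4 = 10^(4.66/10) = 2.924, G_4 = 10^(18.2/10) = 66.07
Friis cascade:
  F = 1.309 + (1.778 − 1)/0.7638 + (10.96 − 1)/74.64 + (2.924 − 1)/9.484 = 2.664
NF = 10 log₁₀(2.664) = 4.26 dB

4.26 dB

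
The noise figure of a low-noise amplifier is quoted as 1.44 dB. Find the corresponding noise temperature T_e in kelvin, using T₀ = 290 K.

F = 10^(1.44/10) = 1.39316
T_e = (F − 1)·T₀ = (1.39316 − 1) × 290 = 114 K

114 K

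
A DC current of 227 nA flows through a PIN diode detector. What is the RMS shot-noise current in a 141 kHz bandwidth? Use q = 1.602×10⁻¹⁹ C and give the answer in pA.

I_n = √(2qI·B)
2qI·B = 2 × 1.602×10⁻¹⁹ × 2.27×10⁻⁷ × 1.41×10⁵ = 1.03×10⁻²⁰ A²
I_n = √(1.03×10⁻²⁰) = 1.01×10⁻¹⁰ A = 101 pA

101 pA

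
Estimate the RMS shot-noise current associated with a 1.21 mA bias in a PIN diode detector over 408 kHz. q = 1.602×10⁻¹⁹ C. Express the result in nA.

12.6 nA

I_n = √(2qI·B)
2qI·B = 2 × 1.602×10⁻¹⁹ × 1.21×10⁻³ × 4.08×10⁵ = 1.58×10⁻¹⁶ A²
I_n = √(1.58×10⁻¹⁶) = 1.26×10⁻⁸ A = 12.6 nA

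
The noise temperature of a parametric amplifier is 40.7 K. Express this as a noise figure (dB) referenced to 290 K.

0.570 dB

F = 1 + T_e/T₀ = 1 + 40.7/290 = 1.14034
NF = 10 log₁₀(1.14034) = 0.570 dB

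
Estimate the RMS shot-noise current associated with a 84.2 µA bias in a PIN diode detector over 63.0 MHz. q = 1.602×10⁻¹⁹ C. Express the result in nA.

41.2 nA

I_n = √(2qI·B)
2qI·B = 2 × 1.602×10⁻¹⁹ × 8.42×10⁻⁵ × 6.30×10⁷ = 1.70×10⁻¹⁵ A²
I_n = √(1.70×10⁻¹⁵) = 4.12×10⁻⁸ A = 41.2 nA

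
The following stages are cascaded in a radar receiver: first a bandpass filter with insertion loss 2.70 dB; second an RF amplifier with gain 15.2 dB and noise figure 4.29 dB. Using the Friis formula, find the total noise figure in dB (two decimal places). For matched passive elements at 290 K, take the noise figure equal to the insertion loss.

6.99 dB

Convert to linear (a loss of L dB is a gain of −L dB): F_i = 10^(NF_i/10), G_i = 10^(G_i,dB/10)
  Stage 1: F_1 = 10^(2.70/10) = 1.862, G_1 = 10^(−2.70/10) = 0.5370
  Stage 2: F_2 = 10^(4.29/10) = 2.685, G_2 = 10^(15.2/10) = 33.11
Friis cascade:
  F = 1.862 + (2.685 − 1)/0.5370 = 5.000
NF = 10 log₁₀(5.000) = 6.99 dB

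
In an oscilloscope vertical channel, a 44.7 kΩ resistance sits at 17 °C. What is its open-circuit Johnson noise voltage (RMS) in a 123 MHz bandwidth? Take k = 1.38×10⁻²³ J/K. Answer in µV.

297 µV

T = 17 °C + 273.15 = 290.15 K
V_n = √(4kTRB)
4kTRB = 4 × 1.38×10⁻²³ × 290.15 × 4.47×10⁴ × 1.23×10⁸ = 8.81×10⁻⁸ V²
V_n = √(8.81×10⁻⁸) = 2.97×10⁻⁴ V = 297 µV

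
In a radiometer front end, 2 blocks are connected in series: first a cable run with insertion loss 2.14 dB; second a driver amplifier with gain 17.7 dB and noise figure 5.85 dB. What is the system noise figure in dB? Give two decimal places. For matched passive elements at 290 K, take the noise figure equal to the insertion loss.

7.99 dB

Convert to linear (a loss of L dB is a gain of −L dB): F_i = 10^(NF_i/10), G_i = 10^(G_i,dB/10)
  Stage 1: F_1 = 10^(2.14/10) = 1.637, G_1 = 10^(−2.14/10) = 0.6109
  Stage 2: F_2 = 10^(5.85/10) = 3.846, G_2 = 10^(17.7/10) = 58.88
Friis cascade:
  F = 1.637 + (3.846 − 1)/0.6109 = 6.295
NF = 10 log₁₀(6.295) = 7.99 dB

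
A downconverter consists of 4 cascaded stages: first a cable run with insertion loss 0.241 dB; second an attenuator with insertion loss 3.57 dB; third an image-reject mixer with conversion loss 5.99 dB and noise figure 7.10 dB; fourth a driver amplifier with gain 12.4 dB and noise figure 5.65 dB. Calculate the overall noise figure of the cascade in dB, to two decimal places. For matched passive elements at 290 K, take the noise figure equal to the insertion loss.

15.78 dB

Convert to linear (a loss of L dB is a gain of −L dB): F_i = 10^(NF_i/10), G_i = 10^(G_i,dB/10)
  Stage 1: F_1 = 10^(0.241/10) = 1.057, G_1 = 10^(−0.241/10) = 0.9460
  Stage 2: F_2 = 10^(3.57/10) = 2.275, G_2 = 10^(−3.57/10) = 0.4395
  Stage 3: F_3 = 10^(7.10/10) = 5.129, G_3 = 10^(−5.99/10) = 0.2518
  Stage 4: F_4 = 10^(5.65/10) = 3.673, G_4 = 10^(12.4/10) = 17.38
Friis cascade:
  F = 1.057 + (2.275 − 1)/0.9460 + (5.129 − 1)/0.4158 + (3.673 − 1)/0.1047 = 37.87
NF = 10 log₁₀(37.87) = 15.78 dB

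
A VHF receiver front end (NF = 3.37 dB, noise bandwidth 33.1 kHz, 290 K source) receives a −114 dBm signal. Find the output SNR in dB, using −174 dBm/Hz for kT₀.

11.4 dB

Noise floor: N = −174 + 10 log₁₀(B) + NF
10 log₁₀(3.31×10⁴) = 45.2 dB
N = −174 + 45.2 + 3.37 = −125.43 dBm
SNR = P_sig − N = −114 − (−125.43) = 11.43 dB → 11.4 dB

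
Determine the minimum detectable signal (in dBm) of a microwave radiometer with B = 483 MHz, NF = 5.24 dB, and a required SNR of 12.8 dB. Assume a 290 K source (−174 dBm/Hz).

Sensitivity = −174 + 10 log₁₀(B) + NF + SNR_min
= −174 + 86.84 + 5.24 + 12.8
= −69.12 dBm → −69.1 dBm

−69.1 dBm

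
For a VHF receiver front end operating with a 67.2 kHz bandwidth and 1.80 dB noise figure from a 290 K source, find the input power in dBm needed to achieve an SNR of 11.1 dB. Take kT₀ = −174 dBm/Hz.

−112.8 dBm

Sensitivity = −174 + 10 log₁₀(B) + NF + SNR_min
= −174 + 48.27 + 1.80 + 11.1
= −112.83 dBm → −112.8 dBm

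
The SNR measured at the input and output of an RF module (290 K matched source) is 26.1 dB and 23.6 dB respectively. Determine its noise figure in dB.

2.5 dB

NF (dB) = SNR_in(dB) − SNR_out(dB) when the source is at T₀
NF = 26.1 − 23.6 = 2.5 dB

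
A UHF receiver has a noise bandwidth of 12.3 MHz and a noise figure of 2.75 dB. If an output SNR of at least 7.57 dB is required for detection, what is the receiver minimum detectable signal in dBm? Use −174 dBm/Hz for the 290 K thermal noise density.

−92.8 dBm

Sensitivity = −174 + 10 log₁₀(B) + NF + SNR_min
= −174 + 70.9 + 2.75 + 7.57
= −92.78 dBm → −92.8 dBm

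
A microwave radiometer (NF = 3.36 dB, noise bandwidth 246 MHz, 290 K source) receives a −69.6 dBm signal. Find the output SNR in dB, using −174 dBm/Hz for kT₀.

Noise floor: N = −174 + 10 log₁₀(B) + NF
10 log₁₀(2.46×10⁸) = 83.91 dB
N = −174 + 83.91 + 3.36 = −86.73 dBm
SNR = P_sig − N = −69.6 − (−86.73) = 17.13 dB → 17.1 dB

17.1 dB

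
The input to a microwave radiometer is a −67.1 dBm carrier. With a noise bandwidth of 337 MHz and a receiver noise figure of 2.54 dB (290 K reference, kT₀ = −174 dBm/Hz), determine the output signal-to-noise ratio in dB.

19.1 dB

Noise floor: N = −174 + 10 log₁₀(B) + NF
10 log₁₀(3.37×10⁸) = 85.28 dB
N = −174 + 85.28 + 2.54 = −86.18 dBm
SNR = P_sig − N = −67.1 − (−86.18) = 19.08 dB → 19.1 dB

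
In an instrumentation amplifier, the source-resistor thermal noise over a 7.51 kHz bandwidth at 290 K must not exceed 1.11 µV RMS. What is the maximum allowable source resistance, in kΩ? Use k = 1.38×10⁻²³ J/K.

Johnson–Nyquist: V_n = √(4kTRB) ⇒ R = V_n² / (4kTB)
4kTB = 4 × 1.38×10⁻²³ × 290 × 7.51×10³ = 1.20×10⁻¹⁶
R = (1.11×10⁻⁶)² / 1.20×10⁻¹⁶ = 1.02×10⁴ Ω = 10.2 kΩ

10.2 kΩ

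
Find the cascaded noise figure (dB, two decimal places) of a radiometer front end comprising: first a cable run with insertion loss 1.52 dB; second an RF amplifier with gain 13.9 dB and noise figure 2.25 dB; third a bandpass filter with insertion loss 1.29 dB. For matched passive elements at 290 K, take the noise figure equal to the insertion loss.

3.81 dB

Convert to linear (a loss of L dB is a gain of −L dB): F_i = 10^(NF_i/10), G_i = 10^(G_i,dB/10)
  Stage 1: F_1 = 10^(1.52/10) = 1.419, G_1 = 10^(−1.52/10) = 0.7047
  Stage 2: F_2 = 10^(2.25/10) = 1.679, G_2 = 10^(13.9/10) = 24.55
  Stage 3: F_3 = 10^(1.29/10) = 1.346, G_3 = 10^(−1.29/10) = 0.7430
Friis cascade:
  F = 1.419 + (1.679 − 1)/0.7047 + (1.346 − 1)/17.30 = 2.402
NF = 10 log₁₀(2.402) = 3.81 dB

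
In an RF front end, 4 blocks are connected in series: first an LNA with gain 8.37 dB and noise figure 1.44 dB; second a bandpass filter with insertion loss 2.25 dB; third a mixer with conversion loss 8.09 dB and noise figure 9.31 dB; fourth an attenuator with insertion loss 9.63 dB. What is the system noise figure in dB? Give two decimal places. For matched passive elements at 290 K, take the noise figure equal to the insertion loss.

12.10 dB

Convert to linear (a loss of L dB is a gain of −L dB): F_i = 10^(NF_i/10), G_i = 10^(G_i,dB/10)
  Stage 1: F_1 = 10^(1.44/10) = 1.393, G_1 = 10^(8.37/10) = 6.871
  Stage 2: F_2 = 10^(2.25/10) = 1.679, G_2 = 10^(−2.25/10) = 0.5957
  Stage 3: F_3 = 10^(9.31/10) = 8.531, G_3 = 10^(−8.09/10) = 0.1552
  Stage 4: F_4 = 10^(9.63/10) = 9.183, G_4 = 10^(−9.63/10) = 0.1089
Friis cascade:
  F = 1.393 + (1.679 − 1)/6.871 + (8.531 − 1)/4.093 + (9.183 − 1)/0.6353 = 16.21
NF = 10 log₁₀(16.21) = 12.10 dB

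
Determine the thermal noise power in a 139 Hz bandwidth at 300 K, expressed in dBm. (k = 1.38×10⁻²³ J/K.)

P_n = kTB = 1.38×10⁻²³ × 300 × 1.39×10² = 5.75×10⁻¹⁹ W
In dBm: 10 log₁₀(5.75×10⁻¹⁹ / 10⁻³) = −152.4 dBm

−152.4 dBm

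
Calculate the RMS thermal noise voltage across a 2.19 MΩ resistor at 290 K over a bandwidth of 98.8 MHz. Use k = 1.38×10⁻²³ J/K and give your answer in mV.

V_n = √(4kTRB)
4kTRB = 4 × 1.38×10⁻²³ × 290 × 2.19×10⁶ × 9.88×10⁷ = 3.46×10⁻⁶ V²
V_n = √(3.46×10⁻⁶) = 1.86×10⁻³ V = 1.86 mV

1.86 mV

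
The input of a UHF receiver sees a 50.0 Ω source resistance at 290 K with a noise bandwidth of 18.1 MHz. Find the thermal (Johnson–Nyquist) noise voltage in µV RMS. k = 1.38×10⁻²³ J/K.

3.81 µV

V_n = √(4kTRB)
4kTRB = 4 × 1.38×10⁻²³ × 290 × 5.00×10¹ × 1.81×10⁷ = 1.45×10⁻¹¹ V²
V_n = √(1.45×10⁻¹¹) = 3.81×10⁻⁶ V = 3.81 µV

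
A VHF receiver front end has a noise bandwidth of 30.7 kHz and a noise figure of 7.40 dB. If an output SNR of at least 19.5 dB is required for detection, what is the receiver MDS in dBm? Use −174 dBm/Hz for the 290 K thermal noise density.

Sensitivity = −174 + 10 log₁₀(B) + NF + SNR_min
= −174 + 44.87 + 7.40 + 19.5
= −102.23 dBm → −102.2 dBm

−102.2 dBm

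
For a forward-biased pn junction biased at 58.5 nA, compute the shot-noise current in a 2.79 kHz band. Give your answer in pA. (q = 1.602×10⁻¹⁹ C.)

7.23 pA

I_n = √(2qI·B)
2qI·B = 2 × 1.602×10⁻¹⁹ × 5.85×10⁻⁸ × 2.79×10³ = 5.23×10⁻²³ A²
I_n = √(5.23×10⁻²³) = 7.23×10⁻¹² A = 7.23 pA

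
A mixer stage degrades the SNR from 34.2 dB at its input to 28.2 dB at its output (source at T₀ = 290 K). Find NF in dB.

6.0 dB

NF (dB) = SNR_in(dB) − SNR_out(dB) when the source is at T₀
NF = 34.2 − 28.2 = 6.0 dB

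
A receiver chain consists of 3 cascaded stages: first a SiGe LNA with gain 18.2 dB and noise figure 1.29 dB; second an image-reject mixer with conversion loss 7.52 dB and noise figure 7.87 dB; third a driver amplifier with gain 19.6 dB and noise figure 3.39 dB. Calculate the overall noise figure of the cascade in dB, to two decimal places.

Convert to linear (a loss of L dB is a gain of −L dB): F_i = 10^(NF_i/10), G_i = 10^(G_i,dB/10)
  Stage 1: F_1 = 10^(1.29/10) = 1.346, G_1 = 10^(18.2/10) = 66.07
  Stage 2: F_2 = 10^(7.87/10) = 6.124, G_2 = 10^(−7.52/10) = 0.1770
  Stage 3: F_3 = 10^(3.39/10) = 2.183, G_3 = 10^(19.6/10) = 91.20
Friis cascade:
  F = 1.346 + (6.124 − 1)/66.07 + (2.183 − 1)/11.69 = 1.525
NF = 10 log₁₀(1.525) = 1.83 dB

1.83 dB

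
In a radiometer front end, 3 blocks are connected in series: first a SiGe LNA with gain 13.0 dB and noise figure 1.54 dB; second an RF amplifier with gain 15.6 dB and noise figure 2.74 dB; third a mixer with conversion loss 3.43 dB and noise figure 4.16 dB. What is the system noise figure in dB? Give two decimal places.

Convert to linear (a loss of L dB is a gain of −L dB): F_i = 10^(NF_i/10), G_i = 10^(G_i,dB/10)
  Stage 1: F_1 = 10^(1.54/10) = 1.426, G_1 = 10^(13.0/10) = 19.95
  Stage 2: F_2 = 10^(2.74/10) = 1.879, G_2 = 10^(15.6/10) = 36.31
  Stage 3: F_3 = 10^(4.16/10) = 2.606, G_3 = 10^(−3.43/10) = 0.4539
Friis cascade:
  F = 1.426 + (1.879 − 1)/19.95 + (2.606 − 1)/724.4 = 1.472
NF = 10 log₁₀(1.472) = 1.68 dB

1.68 dB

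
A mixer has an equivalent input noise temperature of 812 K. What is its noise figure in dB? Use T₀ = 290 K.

F = 1 + T_e/T₀ = 1 + 812/290 = 3.8
NF = 10 log₁₀(3.8) = 5.80 dB

5.80 dB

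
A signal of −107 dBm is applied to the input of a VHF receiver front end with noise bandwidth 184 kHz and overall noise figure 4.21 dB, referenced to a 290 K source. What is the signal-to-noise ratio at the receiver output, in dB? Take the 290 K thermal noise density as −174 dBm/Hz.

10.1 dB

Noise floor: N = −174 + 10 log₁₀(B) + NF
10 log₁₀(1.84×10⁵) = 52.65 dB
N = −174 + 52.65 + 4.21 = −117.14 dBm
SNR = P_sig − N = −107 − (−117.14) = 10.14 dB → 10.1 dB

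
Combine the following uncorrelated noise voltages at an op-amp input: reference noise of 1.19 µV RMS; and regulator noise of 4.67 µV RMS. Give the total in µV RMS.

4.82 µV

Uncorrelated sources add in power (mean-square): V_tot = √(ΣV_i²)
V_tot = √[(1.19×10⁻⁶)² + (4.67×10⁻⁶)²] = 4.82×10⁻⁶ V = 4.82 µV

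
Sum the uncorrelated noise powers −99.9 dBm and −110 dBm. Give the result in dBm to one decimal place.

−99.5 dBm

Convert to linear, add, convert back:
P₁ = 1.02×10⁻¹³ W, P₂ = 1.00×10⁻¹⁴ W
P_tot = 1.12×10⁻¹³ W → 10 log₁₀(P_tot / 10⁻³) = −99.5 dBm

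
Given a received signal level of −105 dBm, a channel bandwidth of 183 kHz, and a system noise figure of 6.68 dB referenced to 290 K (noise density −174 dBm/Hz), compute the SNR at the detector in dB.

9.7 dB

Noise floor: N = −174 + 10 log₁₀(B) + NF
10 log₁₀(1.83×10⁵) = 52.62 dB
N = −174 + 52.62 + 6.68 = −114.70 dBm
SNR = P_sig − N = −105 − (−114.70) = 9.70 dB → 9.7 dB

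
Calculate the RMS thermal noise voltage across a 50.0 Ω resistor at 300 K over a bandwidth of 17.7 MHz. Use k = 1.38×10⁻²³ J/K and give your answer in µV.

3.83 µV

V_n = √(4kTRB)
4kTRB = 4 × 1.38×10⁻²³ × 300 × 5.00×10¹ × 1.77×10⁷ = 1.47×10⁻¹¹ V²
V_n = √(1.47×10⁻¹¹) = 3.83×10⁻⁶ V = 3.83 µV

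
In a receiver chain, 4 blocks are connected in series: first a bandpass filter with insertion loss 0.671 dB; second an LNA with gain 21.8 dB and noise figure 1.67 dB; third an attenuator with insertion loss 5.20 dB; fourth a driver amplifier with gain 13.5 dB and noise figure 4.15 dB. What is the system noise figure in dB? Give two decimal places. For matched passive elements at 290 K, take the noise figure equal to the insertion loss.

Convert to linear (a loss of L dB is a gain of −L dB): F_i = 10^(NF_i/10), G_i = 10^(G_i,dB/10)
  Stage 1: F_1 = 10^(0.671/10) = 1.167, G_1 = 10^(−0.671/10) = 0.8568
  Stage 2: F_2 = 10^(1.67/10) = 1.469, G_2 = 10^(21.8/10) = 151.4
  Stage 3: F_3 = 10^(5.20/10) = 3.311, G_3 = 10^(−5.20/10) = 0.3020
  Stage 4: F_4 = 10^(4.15/10) = 2.600, G_4 = 10^(13.5/10) = 22.39
Friis cascade:
  F = 1.167 + (1.469 − 1)/0.8568 + (3.311 − 1)/129.7 + (2.600 − 1)/39.17 = 1.773
NF = 10 log₁₀(1.773) = 2.49 dB

2.49 dB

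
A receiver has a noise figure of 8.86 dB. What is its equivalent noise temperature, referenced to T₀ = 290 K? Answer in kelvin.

1940 K

F = 10^(8.86/10) = 7.6913
T_e = (F − 1)·T₀ = (7.6913 − 1) × 290 = 1940 K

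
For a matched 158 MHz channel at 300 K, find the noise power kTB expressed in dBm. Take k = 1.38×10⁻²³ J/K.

P_n = kTB = 1.38×10⁻²³ × 300 × 1.58×10⁸ = 6.54×10⁻¹³ W
In dBm: 10 log₁₀(6.54×10⁻¹³ / 10⁻³) = −91.8 dBm

−91.8 dBm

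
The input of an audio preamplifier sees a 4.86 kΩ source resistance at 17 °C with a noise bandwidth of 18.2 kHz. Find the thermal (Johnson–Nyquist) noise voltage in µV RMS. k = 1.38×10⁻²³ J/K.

1.19 µV

T = 17 °C + 273.15 = 290.15 K
V_n = √(4kTRB)
4kTRB = 4 × 1.38×10⁻²³ × 290.15 × 4.86×10³ × 1.82×10⁴ = 1.42×10⁻¹² V²
V_n = √(1.42×10⁻¹²) = 1.19×10⁻⁶ V = 1.19 µV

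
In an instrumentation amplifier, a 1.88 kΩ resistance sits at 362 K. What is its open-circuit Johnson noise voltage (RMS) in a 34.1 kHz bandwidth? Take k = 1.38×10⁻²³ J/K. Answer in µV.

1.13 µV

V_n = √(4kTRB)
4kTRB = 4 × 1.38×10⁻²³ × 362 × 1.88×10³ × 3.41×10⁴ = 1.28×10⁻¹² V²
V_n = √(1.28×10⁻¹²) = 1.13×10⁻⁶ V = 1.13 µV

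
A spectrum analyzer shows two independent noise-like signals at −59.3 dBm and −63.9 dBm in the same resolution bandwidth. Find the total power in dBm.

−58.0 dBm

Convert to linear, add, convert back:
P₁ = 1.17×10⁻⁹ W, P₂ = 4.07×10⁻¹⁰ W
P_tot = 1.58×10⁻⁹ W → 10 log₁₀(P_tot / 10⁻³) = −58.0 dBm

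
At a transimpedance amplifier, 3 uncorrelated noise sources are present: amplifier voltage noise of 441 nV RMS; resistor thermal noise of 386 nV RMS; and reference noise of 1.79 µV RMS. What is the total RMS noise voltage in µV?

1.88 µV

Uncorrelated sources add in power (mean-square): V_tot = √(ΣV_i²)
V_tot = √[(4.41×10⁻⁷)² + (3.86×10⁻⁷)² + (1.79×10⁻⁶)²] = 1.88×10⁻⁶ V = 1.88 µV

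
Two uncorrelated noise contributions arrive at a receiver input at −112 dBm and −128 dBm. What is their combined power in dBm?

Convert to linear, add, convert back:
P₁ = 6.31×10⁻¹⁵ W, P₂ = 1.58×10⁻¹⁶ W
P_tot = 6.47×10⁻¹⁵ W → 10 log₁₀(P_tot / 10⁻³) = −111.9 dBm

−111.9 dBm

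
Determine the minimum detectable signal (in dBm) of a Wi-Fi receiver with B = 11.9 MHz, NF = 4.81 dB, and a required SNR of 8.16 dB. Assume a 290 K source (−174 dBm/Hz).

−90.3 dBm

Sensitivity = −174 + 10 log₁₀(B) + NF + SNR_min
= −174 + 70.76 + 4.81 + 8.16
= −90.27 dBm → −90.3 dBm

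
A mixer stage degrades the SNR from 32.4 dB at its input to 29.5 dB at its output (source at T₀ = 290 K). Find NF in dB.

NF (dB) = SNR_in(dB) − SNR_out(dB) when the source is at T₀
NF = 32.4 − 29.5 = 2.9 dB

2.9 dB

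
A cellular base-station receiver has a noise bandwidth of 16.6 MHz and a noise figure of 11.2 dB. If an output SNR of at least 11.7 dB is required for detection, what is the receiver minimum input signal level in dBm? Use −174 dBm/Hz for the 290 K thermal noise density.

−78.9 dBm

Sensitivity = −174 + 10 log₁₀(B) + NF + SNR_min
= −174 + 72.2 + 11.2 + 11.7
= −78.9 dBm → −78.9 dBm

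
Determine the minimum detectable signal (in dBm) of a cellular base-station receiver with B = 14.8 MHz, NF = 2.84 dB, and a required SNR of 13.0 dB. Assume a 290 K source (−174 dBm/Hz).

Sensitivity = −174 + 10 log₁₀(B) + NF + SNR_min
= −174 + 71.7 + 2.84 + 13.0
= −86.46 dBm → −86.5 dBm

−86.5 dBm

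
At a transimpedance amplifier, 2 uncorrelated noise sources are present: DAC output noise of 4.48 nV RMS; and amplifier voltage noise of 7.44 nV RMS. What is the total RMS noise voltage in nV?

8.68 nV

Uncorrelated sources add in power (mean-square): V_tot = √(ΣV_i²)
V_tot = √[(4.48×10⁻⁹)² + (7.44×10⁻⁹)²] = 8.68×10⁻⁹ V = 8.68 nV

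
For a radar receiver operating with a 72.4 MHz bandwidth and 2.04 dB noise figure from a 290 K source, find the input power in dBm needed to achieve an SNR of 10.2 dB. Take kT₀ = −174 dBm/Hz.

−83.2 dBm

Sensitivity = −174 + 10 log₁₀(B) + NF + SNR_min
= −174 + 78.6 + 2.04 + 10.2
= −83.16 dBm → −83.2 dBm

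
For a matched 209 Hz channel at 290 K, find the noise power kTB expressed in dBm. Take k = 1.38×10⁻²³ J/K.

P_n = kTB = 1.38×10⁻²³ × 290 × 2.09×10² = 8.36×10⁻¹⁹ W
In dBm: 10 log₁₀(8.36×10⁻¹⁹ / 10⁻³) = −150.8 dBm

−150.8 dBm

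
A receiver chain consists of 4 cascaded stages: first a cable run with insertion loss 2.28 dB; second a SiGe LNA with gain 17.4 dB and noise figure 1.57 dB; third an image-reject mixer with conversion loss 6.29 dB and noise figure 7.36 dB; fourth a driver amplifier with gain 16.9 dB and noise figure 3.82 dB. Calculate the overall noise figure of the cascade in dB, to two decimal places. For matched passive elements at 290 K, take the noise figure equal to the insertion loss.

4.39 dB

Convert to linear (a loss of L dB is a gain of −L dB): F_i = 10^(NF_i/10), G_i = 10^(G_i,dB/10)
  Stage 1: F_1 = 10^(2.28/10) = 1.690, G_1 = 10^(−2.28/10) = 0.5916
  Stage 2: F_2 = 10^(1.57/10) = 1.435, G_2 = 10^(17.4/10) = 54.95
  Stage 3: F_3 = 10^(7.36/10) = 5.445, G_3 = 10^(−6.29/10) = 0.2350
  Stage 4: F_4 = 10^(3.82/10) = 2.410, G_4 = 10^(16.9/10) = 48.98
Friis cascade:
  F = 1.690 + (1.435 − 1)/0.5916 + (5.445 − 1)/32.51 + (2.410 − 1)/7.638 = 2.748
NF = 10 log₁₀(2.748) = 4.39 dB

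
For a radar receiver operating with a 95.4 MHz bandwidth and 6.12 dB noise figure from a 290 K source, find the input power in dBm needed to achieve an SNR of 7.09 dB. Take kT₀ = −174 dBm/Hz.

−81.0 dBm

Sensitivity = −174 + 10 log₁₀(B) + NF + SNR_min
= −174 + 79.8 + 6.12 + 7.09
= −80.99 dBm → −81.0 dBm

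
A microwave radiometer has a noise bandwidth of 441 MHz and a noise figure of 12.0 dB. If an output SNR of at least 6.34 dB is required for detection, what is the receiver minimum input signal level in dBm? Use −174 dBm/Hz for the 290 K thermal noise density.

Sensitivity = −174 + 10 log₁₀(B) + NF + SNR_min
= −174 + 86.44 + 12.0 + 6.34
= −69.22 dBm → −69.2 dBm

−69.2 dBm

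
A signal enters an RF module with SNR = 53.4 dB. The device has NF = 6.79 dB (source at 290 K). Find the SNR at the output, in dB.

46.61 dB

By definition F = SNR_in/SNR_out, so in dB: SNR_out = SNR_in − NF
SNR_out = 53.4 − 6.79 = 46.61 dB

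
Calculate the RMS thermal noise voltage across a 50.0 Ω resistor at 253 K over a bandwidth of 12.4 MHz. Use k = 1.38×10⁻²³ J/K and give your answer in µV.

2.94 µV

V_n = √(4kTRB)
4kTRB = 4 × 1.38×10⁻²³ × 253 × 5.00×10¹ × 1.24×10⁷ = 8.66×10⁻¹² V²
V_n = √(8.66×10⁻¹²) = 2.94×10⁻⁶ V = 2.94 µV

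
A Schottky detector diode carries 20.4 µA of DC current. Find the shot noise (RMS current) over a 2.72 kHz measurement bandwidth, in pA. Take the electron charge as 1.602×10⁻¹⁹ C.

I_n = √(2qI·B)
2qI·B = 2 × 1.602×10⁻¹⁹ × 2.04×10⁻⁵ × 2.72×10³ = 1.78×10⁻²⁰ A²
I_n = √(1.78×10⁻²⁰) = 1.33×10⁻¹⁰ A = 133 pA

133 pA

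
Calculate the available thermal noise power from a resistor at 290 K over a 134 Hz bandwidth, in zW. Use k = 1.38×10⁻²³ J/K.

536 zW

P_n = kTB = 1.38×10⁻²³ × 290 × 1.34×10² = 5.36×10⁻¹⁹ W = 536 zW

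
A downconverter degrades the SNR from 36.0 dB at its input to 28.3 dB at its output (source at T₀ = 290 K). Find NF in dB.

NF (dB) = SNR_in(dB) − SNR_out(dB) when the source is at T₀
NF = 36.0 − 28.3 = 7.7 dB

7.7 dB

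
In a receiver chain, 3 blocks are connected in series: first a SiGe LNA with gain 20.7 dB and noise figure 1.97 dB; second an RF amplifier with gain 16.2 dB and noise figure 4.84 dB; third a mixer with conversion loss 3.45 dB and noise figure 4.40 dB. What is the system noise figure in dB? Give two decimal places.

Convert to linear (a loss of L dB is a gain of −L dB): F_i = 10^(NF_i/10), G_i = 10^(G_i,dB/10)
  Stage 1: F_1 = 10^(1.97/10) = 1.574, G_1 = 10^(20.7/10) = 117.5
  Stage 2: F_2 = 10^(4.84/10) = 3.048, G_2 = 10^(16.2/10) = 41.69
  Stage 3: F_3 = 10^(4.40/10) = 2.754, G_3 = 10^(−3.45/10) = 0.4519
Friis cascade:
  F = 1.574 + (3.048 − 1)/117.5 + (2.754 − 1)/4898 = 1.592
NF = 10 log₁₀(1.592) = 2.02 dB

2.02 dB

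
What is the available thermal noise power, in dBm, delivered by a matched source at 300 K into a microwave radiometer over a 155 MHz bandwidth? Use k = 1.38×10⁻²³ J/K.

P_n = kTB = 1.38×10⁻²³ × 300 × 1.55×10⁸ = 6.42×10⁻¹³ W
In dBm: 10 log₁₀(6.42×10⁻¹³ / 10⁻³) = −91.9 dBm

−91.9 dBm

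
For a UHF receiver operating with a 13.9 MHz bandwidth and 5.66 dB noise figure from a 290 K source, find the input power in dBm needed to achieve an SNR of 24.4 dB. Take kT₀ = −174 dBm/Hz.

−72.5 dBm

Sensitivity = −174 + 10 log₁₀(B) + NF + SNR_min
= −174 + 71.43 + 5.66 + 24.4
= −72.51 dBm → −72.5 dBm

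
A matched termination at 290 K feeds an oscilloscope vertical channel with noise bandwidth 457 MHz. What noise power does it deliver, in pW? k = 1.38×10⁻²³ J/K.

P_n = kTB = 1.38×10⁻²³ × 290 × 4.57×10⁸ = 1.83×10⁻¹² W = 1.83 pW

1.83 pW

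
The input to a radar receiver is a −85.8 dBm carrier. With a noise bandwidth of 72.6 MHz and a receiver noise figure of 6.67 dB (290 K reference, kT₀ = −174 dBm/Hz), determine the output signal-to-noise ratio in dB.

2.9 dB

Noise floor: N = −174 + 10 log₁₀(B) + NF
10 log₁₀(7.26×10⁷) = 78.61 dB
N = −174 + 78.61 + 6.67 = −88.72 dBm
SNR = P_sig − N = −85.8 − (−88.72) = 2.92 dB → 2.9 dB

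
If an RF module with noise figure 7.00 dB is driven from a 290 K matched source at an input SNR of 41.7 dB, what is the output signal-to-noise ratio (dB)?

34.70 dB

By definition F = SNR_in/SNR_out, so in dB: SNR_out = SNR_in − NF
SNR_out = 41.7 − 7.00 = 34.70 dB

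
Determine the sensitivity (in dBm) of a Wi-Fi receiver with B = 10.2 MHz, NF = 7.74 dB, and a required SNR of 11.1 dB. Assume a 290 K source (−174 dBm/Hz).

−85.1 dBm

Sensitivity = −174 + 10 log₁₀(B) + NF + SNR_min
= −174 + 70.09 + 7.74 + 11.1
= −85.07 dBm → −85.1 dBm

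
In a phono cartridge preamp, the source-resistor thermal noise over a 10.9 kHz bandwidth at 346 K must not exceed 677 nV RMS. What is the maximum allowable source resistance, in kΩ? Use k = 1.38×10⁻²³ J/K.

Johnson–Nyquist: V_n = √(4kTRB) ⇒ R = V_n² / (4kTB)
4kTB = 4 × 1.38×10⁻²³ × 346 × 1.09×10⁴ = 2.08×10⁻¹⁶
R = (6.77×10⁻⁷)² / 2.08×10⁻¹⁶ = 2.20×10³ Ω = 2.20 kΩ

2.20 kΩ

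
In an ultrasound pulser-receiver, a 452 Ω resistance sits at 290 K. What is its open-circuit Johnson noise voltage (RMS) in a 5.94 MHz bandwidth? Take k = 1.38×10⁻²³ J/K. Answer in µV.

6.56 µV

V_n = √(4kTRB)
4kTRB = 4 × 1.38×10⁻²³ × 290 × 4.52×10² × 5.94×10⁶ = 4.30×10⁻¹¹ V²
V_n = √(4.30×10⁻¹¹) = 6.56×10⁻⁶ V = 6.56 µV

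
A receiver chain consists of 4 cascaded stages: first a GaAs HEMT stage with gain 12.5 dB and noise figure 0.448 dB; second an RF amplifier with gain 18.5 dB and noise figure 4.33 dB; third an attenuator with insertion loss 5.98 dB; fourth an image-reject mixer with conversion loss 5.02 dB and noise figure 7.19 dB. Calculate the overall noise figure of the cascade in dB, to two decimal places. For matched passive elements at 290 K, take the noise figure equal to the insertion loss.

Convert to linear (a loss of L dB is a gain of −L dB): F_i = 10^(NF_i/10), G_i = 10^(G_i,dB/10)
  Stage 1: F_1 = 10^(0.448/10) = 1.109, G_1 = 10^(12.5/10) = 17.78
  Stage 2: F_2 = 10^(4.33/10) = 2.710, G_2 = 10^(18.5/10) = 70.79
  Stage 3: F_3 = 10^(5.98/10) = 3.963, G_3 = 10^(−5.98/10) = 0.2523
  Stage 4: F_4 = 10^(7.19/10) = 5.236, G_4 = 10^(−5.02/10) = 0.3148
Friis cascade:
  F = 1.109 + (2.710 − 1)/17.78 + (3.963 − 1)/1259 + (5.236 − 1)/317.7 = 1.221
NF = 10 log₁₀(1.221) = 0.87 dB

0.87 dB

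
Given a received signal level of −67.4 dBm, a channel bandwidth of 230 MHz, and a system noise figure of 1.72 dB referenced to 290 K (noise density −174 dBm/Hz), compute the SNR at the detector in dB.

21.3 dB

Noise floor: N = −174 + 10 log₁₀(B) + NF
10 log₁₀(2.30×10⁸) = 83.62 dB
N = −174 + 83.62 + 1.72 = −88.66 dBm
SNR = P_sig − N = −67.4 − (−88.66) = 21.26 dB → 21.3 dB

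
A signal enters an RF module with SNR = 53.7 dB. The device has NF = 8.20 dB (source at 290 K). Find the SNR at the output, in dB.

By definition F = SNR_in/SNR_out, so in dB: SNR_out = SNR_in − NF
SNR_out = 53.7 − 8.20 = 45.50 dB

45.50 dB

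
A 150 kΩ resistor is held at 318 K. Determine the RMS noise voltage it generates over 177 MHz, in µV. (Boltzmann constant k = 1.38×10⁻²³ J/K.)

V_n = √(4kTRB)
4kTRB = 4 × 1.38×10⁻²³ × 318 × 1.50×10⁵ × 1.77×10⁸ = 4.66×10⁻⁷ V²
V_n = √(4.66×10⁻⁷) = 6.83×10⁻⁴ V = 683 µV

683 µV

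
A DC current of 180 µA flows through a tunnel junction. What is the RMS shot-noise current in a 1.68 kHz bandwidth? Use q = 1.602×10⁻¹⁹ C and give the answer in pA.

I_n = √(2qI·B)
2qI·B = 2 × 1.602×10⁻¹⁹ × 1.80×10⁻⁴ × 1.68×10³ = 9.69×10⁻²⁰ A²
I_n = √(9.69×10⁻²⁰) = 3.11×10⁻¹⁰ A = 311 pA

311 pA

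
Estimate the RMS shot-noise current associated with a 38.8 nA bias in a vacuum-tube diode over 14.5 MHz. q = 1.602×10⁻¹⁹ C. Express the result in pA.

I_n = √(2qI·B)
2qI·B = 2 × 1.602×10⁻¹⁹ × 3.88×10⁻⁸ × 1.45×10⁷ = 1.80×10⁻¹⁹ A²
I_n = √(1.80×10⁻¹⁹) = 4.25×10⁻¹⁰ A = 425 pA

425 pA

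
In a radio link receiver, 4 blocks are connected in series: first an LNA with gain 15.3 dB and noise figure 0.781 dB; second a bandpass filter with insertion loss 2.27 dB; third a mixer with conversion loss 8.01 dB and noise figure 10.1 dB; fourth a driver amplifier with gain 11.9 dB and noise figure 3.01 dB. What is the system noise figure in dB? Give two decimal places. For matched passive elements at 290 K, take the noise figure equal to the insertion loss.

Convert to linear (a loss of L dB is a gain of −L dB): F_i = 10^(NF_i/10), G_i = 10^(G_i,dB/10)
  Stage 1: F_1 = 10^(0.781/10) = 1.197, G_1 = 10^(15.3/10) = 33.88
  Stage 2: F_2 = 10^(2.27/10) = 1.687, G_2 = 10^(−2.27/10) = 0.5929
  Stage 3: F_3 = 10^(10.1/10) = 10.23, G_3 = 10^(−8.01/10) = 0.1581
  Stage 4: F_4 = 10^(3.01/10) = 2.000, G_4 = 10^(11.9/10) = 15.49
Friis cascade:
  F = 1.197 + (1.687 − 1)/33.88 + (10.23 − 1)/20.09 + (2.000 − 1)/3.177 = 1.992
NF = 10 log₁₀(1.992) = 2.99 dB

2.99 dB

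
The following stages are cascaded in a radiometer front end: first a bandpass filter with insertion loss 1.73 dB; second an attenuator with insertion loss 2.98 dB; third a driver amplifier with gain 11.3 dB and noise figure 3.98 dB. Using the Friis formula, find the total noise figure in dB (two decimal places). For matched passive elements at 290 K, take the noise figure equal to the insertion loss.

8.69 dB

Convert to linear (a loss of L dB is a gain of −L dB): F_i = 10^(NF_i/10), G_i = 10^(G_i,dB/10)
  Stage 1: F_1 = 10^(1.73/10) = 1.489, G_1 = 10^(−1.73/10) = 0.6714
  Stage 2: F_2 = 10^(2.98/10) = 1.986, G_2 = 10^(−2.98/10) = 0.5035
  Stage 3: F_3 = 10^(3.98/10) = 2.500, G_3 = 10^(11.3/10) = 13.49
Friis cascade:
  F = 1.489 + (1.986 − 1)/0.6714 + (2.500 − 1)/0.3381 = 7.396
NF = 10 log₁₀(7.396) = 8.69 dB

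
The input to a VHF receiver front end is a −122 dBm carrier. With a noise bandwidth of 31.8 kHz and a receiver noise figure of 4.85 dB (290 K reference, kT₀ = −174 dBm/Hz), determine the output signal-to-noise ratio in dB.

Noise floor: N = −174 + 10 log₁₀(B) + NF
10 log₁₀(3.18×10⁴) = 45.02 dB
N = −174 + 45.02 + 4.85 = −124.13 dBm
SNR = P_sig − N = −122 − (−124.13) = 2.13 dB → 2.1 dB

2.1 dB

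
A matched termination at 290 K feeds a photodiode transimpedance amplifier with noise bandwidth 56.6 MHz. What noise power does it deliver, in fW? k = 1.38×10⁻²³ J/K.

P_n = kTB = 1.38×10⁻²³ × 290 × 5.66×10⁷ = 2.27×10⁻¹³ W = 227 fW

227 fW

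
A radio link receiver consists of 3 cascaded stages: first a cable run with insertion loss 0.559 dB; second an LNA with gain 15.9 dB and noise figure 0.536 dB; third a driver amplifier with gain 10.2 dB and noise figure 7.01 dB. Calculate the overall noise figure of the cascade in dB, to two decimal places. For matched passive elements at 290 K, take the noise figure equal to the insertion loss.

Convert to linear (a loss of L dB is a gain of −L dB): F_i = 10^(NF_i/10), G_i = 10^(G_i,dB/10)
  Stage 1: F_1 = 10^(0.559/10) = 1.137, G_1 = 10^(−0.559/10) = 0.8792
  Stage 2: F_2 = 10^(0.536/10) = 1.131, G_2 = 10^(15.9/10) = 38.90
  Stage 3: F_3 = 10^(7.01/10) = 5.023, G_3 = 10^(10.2/10) = 10.47
Friis cascade:
  F = 1.137 + (1.131 − 1)/0.8792 + (5.023 − 1)/34.21 = 1.404
NF = 10 log₁₀(1.404) = 1.47 dB

1.47 dB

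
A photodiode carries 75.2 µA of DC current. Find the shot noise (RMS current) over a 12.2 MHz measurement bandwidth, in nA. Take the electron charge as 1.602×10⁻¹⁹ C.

17.1 nA

I_n = √(2qI·B)
2qI·B = 2 × 1.602×10⁻¹⁹ × 7.52×10⁻⁵ × 1.22×10⁷ = 2.94×10⁻¹⁶ A²
I_n = √(2.94×10⁻¹⁶) = 1.71×10⁻⁸ A = 17.1 nA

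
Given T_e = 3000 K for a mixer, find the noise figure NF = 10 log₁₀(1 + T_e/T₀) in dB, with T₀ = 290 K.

10.55 dB

F = 1 + T_e/T₀ = 1 + 3000/290 = 11.3448
NF = 10 log₁₀(11.3448) = 10.55 dB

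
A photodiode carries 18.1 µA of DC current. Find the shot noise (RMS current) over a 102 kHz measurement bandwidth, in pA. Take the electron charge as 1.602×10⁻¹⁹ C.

I_n = √(2qI·B)
2qI·B = 2 × 1.602×10⁻¹⁹ × 1.81×10⁻⁵ × 1.02×10⁵ = 5.92×10⁻¹⁹ A²
I_n = √(5.92×10⁻¹⁹) = 7.69×10⁻¹⁰ A = 769 pA

769 pA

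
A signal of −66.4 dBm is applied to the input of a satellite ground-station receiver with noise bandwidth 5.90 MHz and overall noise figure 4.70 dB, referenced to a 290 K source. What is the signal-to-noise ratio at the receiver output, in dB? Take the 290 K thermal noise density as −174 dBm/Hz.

Noise floor: N = −174 + 10 log₁₀(B) + NF
10 log₁₀(5.90×10⁶) = 67.71 dB
N = −174 + 67.71 + 4.70 = −101.59 dBm
SNR = P_sig − N = −66.4 − (−101.59) = 35.19 dB → 35.2 dB

35.2 dB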